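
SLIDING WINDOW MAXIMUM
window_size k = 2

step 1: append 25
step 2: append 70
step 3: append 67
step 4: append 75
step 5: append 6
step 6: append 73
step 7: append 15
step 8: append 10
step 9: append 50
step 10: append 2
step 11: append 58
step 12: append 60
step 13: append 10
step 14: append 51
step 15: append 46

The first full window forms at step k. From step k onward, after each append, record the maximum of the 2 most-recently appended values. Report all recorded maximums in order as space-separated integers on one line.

Answer: 70 70 75 75 73 73 15 50 50 58 60 60 51 51

Derivation:
step 1: append 25 -> window=[25] (not full yet)
step 2: append 70 -> window=[25, 70] -> max=70
step 3: append 67 -> window=[70, 67] -> max=70
step 4: append 75 -> window=[67, 75] -> max=75
step 5: append 6 -> window=[75, 6] -> max=75
step 6: append 73 -> window=[6, 73] -> max=73
step 7: append 15 -> window=[73, 15] -> max=73
step 8: append 10 -> window=[15, 10] -> max=15
step 9: append 50 -> window=[10, 50] -> max=50
step 10: append 2 -> window=[50, 2] -> max=50
step 11: append 58 -> window=[2, 58] -> max=58
step 12: append 60 -> window=[58, 60] -> max=60
step 13: append 10 -> window=[60, 10] -> max=60
step 14: append 51 -> window=[10, 51] -> max=51
step 15: append 46 -> window=[51, 46] -> max=51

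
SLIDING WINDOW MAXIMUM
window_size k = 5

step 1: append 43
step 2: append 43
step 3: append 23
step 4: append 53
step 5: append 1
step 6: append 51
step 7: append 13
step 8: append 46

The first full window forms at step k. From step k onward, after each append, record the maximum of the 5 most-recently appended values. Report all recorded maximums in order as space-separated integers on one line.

Answer: 53 53 53 53

Derivation:
step 1: append 43 -> window=[43] (not full yet)
step 2: append 43 -> window=[43, 43] (not full yet)
step 3: append 23 -> window=[43, 43, 23] (not full yet)
step 4: append 53 -> window=[43, 43, 23, 53] (not full yet)
step 5: append 1 -> window=[43, 43, 23, 53, 1] -> max=53
step 6: append 51 -> window=[43, 23, 53, 1, 51] -> max=53
step 7: append 13 -> window=[23, 53, 1, 51, 13] -> max=53
step 8: append 46 -> window=[53, 1, 51, 13, 46] -> max=53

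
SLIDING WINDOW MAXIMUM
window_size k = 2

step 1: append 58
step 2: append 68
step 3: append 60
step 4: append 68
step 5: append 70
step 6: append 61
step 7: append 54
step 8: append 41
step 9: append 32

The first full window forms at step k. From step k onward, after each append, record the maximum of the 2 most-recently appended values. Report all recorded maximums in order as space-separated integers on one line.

step 1: append 58 -> window=[58] (not full yet)
step 2: append 68 -> window=[58, 68] -> max=68
step 3: append 60 -> window=[68, 60] -> max=68
step 4: append 68 -> window=[60, 68] -> max=68
step 5: append 70 -> window=[68, 70] -> max=70
step 6: append 61 -> window=[70, 61] -> max=70
step 7: append 54 -> window=[61, 54] -> max=61
step 8: append 41 -> window=[54, 41] -> max=54
step 9: append 32 -> window=[41, 32] -> max=41

Answer: 68 68 68 70 70 61 54 41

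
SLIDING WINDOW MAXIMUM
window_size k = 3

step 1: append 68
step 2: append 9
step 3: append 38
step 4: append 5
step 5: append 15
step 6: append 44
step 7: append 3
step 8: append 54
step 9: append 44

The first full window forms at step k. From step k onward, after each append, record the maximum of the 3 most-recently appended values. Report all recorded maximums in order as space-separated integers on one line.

step 1: append 68 -> window=[68] (not full yet)
step 2: append 9 -> window=[68, 9] (not full yet)
step 3: append 38 -> window=[68, 9, 38] -> max=68
step 4: append 5 -> window=[9, 38, 5] -> max=38
step 5: append 15 -> window=[38, 5, 15] -> max=38
step 6: append 44 -> window=[5, 15, 44] -> max=44
step 7: append 3 -> window=[15, 44, 3] -> max=44
step 8: append 54 -> window=[44, 3, 54] -> max=54
step 9: append 44 -> window=[3, 54, 44] -> max=54

Answer: 68 38 38 44 44 54 54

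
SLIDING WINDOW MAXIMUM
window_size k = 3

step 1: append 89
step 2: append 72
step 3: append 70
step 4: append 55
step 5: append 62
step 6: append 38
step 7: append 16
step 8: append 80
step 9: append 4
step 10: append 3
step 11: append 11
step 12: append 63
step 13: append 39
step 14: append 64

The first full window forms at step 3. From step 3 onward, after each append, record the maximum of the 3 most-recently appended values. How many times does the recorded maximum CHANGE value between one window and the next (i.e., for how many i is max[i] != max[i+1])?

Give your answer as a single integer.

Answer: 7

Derivation:
step 1: append 89 -> window=[89] (not full yet)
step 2: append 72 -> window=[89, 72] (not full yet)
step 3: append 70 -> window=[89, 72, 70] -> max=89
step 4: append 55 -> window=[72, 70, 55] -> max=72
step 5: append 62 -> window=[70, 55, 62] -> max=70
step 6: append 38 -> window=[55, 62, 38] -> max=62
step 7: append 16 -> window=[62, 38, 16] -> max=62
step 8: append 80 -> window=[38, 16, 80] -> max=80
step 9: append 4 -> window=[16, 80, 4] -> max=80
step 10: append 3 -> window=[80, 4, 3] -> max=80
step 11: append 11 -> window=[4, 3, 11] -> max=11
step 12: append 63 -> window=[3, 11, 63] -> max=63
step 13: append 39 -> window=[11, 63, 39] -> max=63
step 14: append 64 -> window=[63, 39, 64] -> max=64
Recorded maximums: 89 72 70 62 62 80 80 80 11 63 63 64
Changes between consecutive maximums: 7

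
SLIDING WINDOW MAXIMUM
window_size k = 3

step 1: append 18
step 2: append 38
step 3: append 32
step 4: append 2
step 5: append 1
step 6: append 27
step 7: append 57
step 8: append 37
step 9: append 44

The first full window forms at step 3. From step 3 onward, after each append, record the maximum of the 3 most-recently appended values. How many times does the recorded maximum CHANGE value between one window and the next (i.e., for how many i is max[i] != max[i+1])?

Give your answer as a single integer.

Answer: 3

Derivation:
step 1: append 18 -> window=[18] (not full yet)
step 2: append 38 -> window=[18, 38] (not full yet)
step 3: append 32 -> window=[18, 38, 32] -> max=38
step 4: append 2 -> window=[38, 32, 2] -> max=38
step 5: append 1 -> window=[32, 2, 1] -> max=32
step 6: append 27 -> window=[2, 1, 27] -> max=27
step 7: append 57 -> window=[1, 27, 57] -> max=57
step 8: append 37 -> window=[27, 57, 37] -> max=57
step 9: append 44 -> window=[57, 37, 44] -> max=57
Recorded maximums: 38 38 32 27 57 57 57
Changes between consecutive maximums: 3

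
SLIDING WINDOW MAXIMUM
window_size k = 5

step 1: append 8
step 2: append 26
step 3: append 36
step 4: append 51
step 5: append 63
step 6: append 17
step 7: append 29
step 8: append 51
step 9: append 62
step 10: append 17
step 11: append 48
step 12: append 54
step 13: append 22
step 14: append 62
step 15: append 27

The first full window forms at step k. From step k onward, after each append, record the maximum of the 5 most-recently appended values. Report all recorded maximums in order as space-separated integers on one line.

Answer: 63 63 63 63 63 62 62 62 62 62 62

Derivation:
step 1: append 8 -> window=[8] (not full yet)
step 2: append 26 -> window=[8, 26] (not full yet)
step 3: append 36 -> window=[8, 26, 36] (not full yet)
step 4: append 51 -> window=[8, 26, 36, 51] (not full yet)
step 5: append 63 -> window=[8, 26, 36, 51, 63] -> max=63
step 6: append 17 -> window=[26, 36, 51, 63, 17] -> max=63
step 7: append 29 -> window=[36, 51, 63, 17, 29] -> max=63
step 8: append 51 -> window=[51, 63, 17, 29, 51] -> max=63
step 9: append 62 -> window=[63, 17, 29, 51, 62] -> max=63
step 10: append 17 -> window=[17, 29, 51, 62, 17] -> max=62
step 11: append 48 -> window=[29, 51, 62, 17, 48] -> max=62
step 12: append 54 -> window=[51, 62, 17, 48, 54] -> max=62
step 13: append 22 -> window=[62, 17, 48, 54, 22] -> max=62
step 14: append 62 -> window=[17, 48, 54, 22, 62] -> max=62
step 15: append 27 -> window=[48, 54, 22, 62, 27] -> max=62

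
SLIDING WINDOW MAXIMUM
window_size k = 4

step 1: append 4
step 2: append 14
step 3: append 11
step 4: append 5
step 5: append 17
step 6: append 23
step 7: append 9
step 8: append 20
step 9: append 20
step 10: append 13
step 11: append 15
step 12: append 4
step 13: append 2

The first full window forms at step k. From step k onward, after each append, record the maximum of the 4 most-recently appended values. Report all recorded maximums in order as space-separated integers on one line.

Answer: 14 17 23 23 23 23 20 20 20 15

Derivation:
step 1: append 4 -> window=[4] (not full yet)
step 2: append 14 -> window=[4, 14] (not full yet)
step 3: append 11 -> window=[4, 14, 11] (not full yet)
step 4: append 5 -> window=[4, 14, 11, 5] -> max=14
step 5: append 17 -> window=[14, 11, 5, 17] -> max=17
step 6: append 23 -> window=[11, 5, 17, 23] -> max=23
step 7: append 9 -> window=[5, 17, 23, 9] -> max=23
step 8: append 20 -> window=[17, 23, 9, 20] -> max=23
step 9: append 20 -> window=[23, 9, 20, 20] -> max=23
step 10: append 13 -> window=[9, 20, 20, 13] -> max=20
step 11: append 15 -> window=[20, 20, 13, 15] -> max=20
step 12: append 4 -> window=[20, 13, 15, 4] -> max=20
step 13: append 2 -> window=[13, 15, 4, 2] -> max=15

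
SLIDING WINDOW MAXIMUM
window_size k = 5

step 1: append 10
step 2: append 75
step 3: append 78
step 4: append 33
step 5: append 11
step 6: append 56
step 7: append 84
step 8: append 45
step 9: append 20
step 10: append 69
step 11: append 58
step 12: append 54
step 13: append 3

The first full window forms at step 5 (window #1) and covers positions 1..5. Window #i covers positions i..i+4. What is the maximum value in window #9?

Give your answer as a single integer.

Answer: 69

Derivation:
step 1: append 10 -> window=[10] (not full yet)
step 2: append 75 -> window=[10, 75] (not full yet)
step 3: append 78 -> window=[10, 75, 78] (not full yet)
step 4: append 33 -> window=[10, 75, 78, 33] (not full yet)
step 5: append 11 -> window=[10, 75, 78, 33, 11] -> max=78
step 6: append 56 -> window=[75, 78, 33, 11, 56] -> max=78
step 7: append 84 -> window=[78, 33, 11, 56, 84] -> max=84
step 8: append 45 -> window=[33, 11, 56, 84, 45] -> max=84
step 9: append 20 -> window=[11, 56, 84, 45, 20] -> max=84
step 10: append 69 -> window=[56, 84, 45, 20, 69] -> max=84
step 11: append 58 -> window=[84, 45, 20, 69, 58] -> max=84
step 12: append 54 -> window=[45, 20, 69, 58, 54] -> max=69
step 13: append 3 -> window=[20, 69, 58, 54, 3] -> max=69
Window #9 max = 69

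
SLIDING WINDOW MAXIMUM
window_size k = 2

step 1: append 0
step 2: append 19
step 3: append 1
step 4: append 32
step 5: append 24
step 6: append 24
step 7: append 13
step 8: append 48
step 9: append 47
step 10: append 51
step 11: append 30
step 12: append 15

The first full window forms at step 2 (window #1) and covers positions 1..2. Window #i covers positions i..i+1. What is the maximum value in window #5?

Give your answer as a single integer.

Answer: 24

Derivation:
step 1: append 0 -> window=[0] (not full yet)
step 2: append 19 -> window=[0, 19] -> max=19
step 3: append 1 -> window=[19, 1] -> max=19
step 4: append 32 -> window=[1, 32] -> max=32
step 5: append 24 -> window=[32, 24] -> max=32
step 6: append 24 -> window=[24, 24] -> max=24
Window #5 max = 24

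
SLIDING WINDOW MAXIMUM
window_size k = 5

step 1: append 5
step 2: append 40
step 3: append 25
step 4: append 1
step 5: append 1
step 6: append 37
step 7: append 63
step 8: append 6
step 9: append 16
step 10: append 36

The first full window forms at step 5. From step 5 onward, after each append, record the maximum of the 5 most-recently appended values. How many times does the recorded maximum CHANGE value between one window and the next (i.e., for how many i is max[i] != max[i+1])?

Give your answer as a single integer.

step 1: append 5 -> window=[5] (not full yet)
step 2: append 40 -> window=[5, 40] (not full yet)
step 3: append 25 -> window=[5, 40, 25] (not full yet)
step 4: append 1 -> window=[5, 40, 25, 1] (not full yet)
step 5: append 1 -> window=[5, 40, 25, 1, 1] -> max=40
step 6: append 37 -> window=[40, 25, 1, 1, 37] -> max=40
step 7: append 63 -> window=[25, 1, 1, 37, 63] -> max=63
step 8: append 6 -> window=[1, 1, 37, 63, 6] -> max=63
step 9: append 16 -> window=[1, 37, 63, 6, 16] -> max=63
step 10: append 36 -> window=[37, 63, 6, 16, 36] -> max=63
Recorded maximums: 40 40 63 63 63 63
Changes between consecutive maximums: 1

Answer: 1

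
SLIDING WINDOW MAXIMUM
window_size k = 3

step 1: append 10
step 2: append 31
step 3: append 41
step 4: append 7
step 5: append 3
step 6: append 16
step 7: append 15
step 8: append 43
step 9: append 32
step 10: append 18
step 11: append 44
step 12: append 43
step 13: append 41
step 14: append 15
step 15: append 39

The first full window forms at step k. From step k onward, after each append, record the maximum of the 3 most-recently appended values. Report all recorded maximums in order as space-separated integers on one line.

step 1: append 10 -> window=[10] (not full yet)
step 2: append 31 -> window=[10, 31] (not full yet)
step 3: append 41 -> window=[10, 31, 41] -> max=41
step 4: append 7 -> window=[31, 41, 7] -> max=41
step 5: append 3 -> window=[41, 7, 3] -> max=41
step 6: append 16 -> window=[7, 3, 16] -> max=16
step 7: append 15 -> window=[3, 16, 15] -> max=16
step 8: append 43 -> window=[16, 15, 43] -> max=43
step 9: append 32 -> window=[15, 43, 32] -> max=43
step 10: append 18 -> window=[43, 32, 18] -> max=43
step 11: append 44 -> window=[32, 18, 44] -> max=44
step 12: append 43 -> window=[18, 44, 43] -> max=44
step 13: append 41 -> window=[44, 43, 41] -> max=44
step 14: append 15 -> window=[43, 41, 15] -> max=43
step 15: append 39 -> window=[41, 15, 39] -> max=41

Answer: 41 41 41 16 16 43 43 43 44 44 44 43 41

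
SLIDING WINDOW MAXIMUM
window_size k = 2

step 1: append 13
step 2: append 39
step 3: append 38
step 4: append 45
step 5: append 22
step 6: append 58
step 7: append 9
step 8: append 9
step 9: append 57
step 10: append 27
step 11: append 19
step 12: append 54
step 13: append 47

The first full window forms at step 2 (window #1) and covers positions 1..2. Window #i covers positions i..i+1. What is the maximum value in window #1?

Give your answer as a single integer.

Answer: 39

Derivation:
step 1: append 13 -> window=[13] (not full yet)
step 2: append 39 -> window=[13, 39] -> max=39
Window #1 max = 39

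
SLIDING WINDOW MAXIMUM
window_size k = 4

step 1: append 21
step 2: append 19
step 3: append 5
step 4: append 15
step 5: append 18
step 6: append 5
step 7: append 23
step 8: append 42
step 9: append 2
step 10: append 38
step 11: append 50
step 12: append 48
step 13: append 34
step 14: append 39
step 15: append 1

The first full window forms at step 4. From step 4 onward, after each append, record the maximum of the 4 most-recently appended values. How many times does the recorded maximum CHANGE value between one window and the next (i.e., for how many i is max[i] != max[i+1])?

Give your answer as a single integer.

Answer: 6

Derivation:
step 1: append 21 -> window=[21] (not full yet)
step 2: append 19 -> window=[21, 19] (not full yet)
step 3: append 5 -> window=[21, 19, 5] (not full yet)
step 4: append 15 -> window=[21, 19, 5, 15] -> max=21
step 5: append 18 -> window=[19, 5, 15, 18] -> max=19
step 6: append 5 -> window=[5, 15, 18, 5] -> max=18
step 7: append 23 -> window=[15, 18, 5, 23] -> max=23
step 8: append 42 -> window=[18, 5, 23, 42] -> max=42
step 9: append 2 -> window=[5, 23, 42, 2] -> max=42
step 10: append 38 -> window=[23, 42, 2, 38] -> max=42
step 11: append 50 -> window=[42, 2, 38, 50] -> max=50
step 12: append 48 -> window=[2, 38, 50, 48] -> max=50
step 13: append 34 -> window=[38, 50, 48, 34] -> max=50
step 14: append 39 -> window=[50, 48, 34, 39] -> max=50
step 15: append 1 -> window=[48, 34, 39, 1] -> max=48
Recorded maximums: 21 19 18 23 42 42 42 50 50 50 50 48
Changes between consecutive maximums: 6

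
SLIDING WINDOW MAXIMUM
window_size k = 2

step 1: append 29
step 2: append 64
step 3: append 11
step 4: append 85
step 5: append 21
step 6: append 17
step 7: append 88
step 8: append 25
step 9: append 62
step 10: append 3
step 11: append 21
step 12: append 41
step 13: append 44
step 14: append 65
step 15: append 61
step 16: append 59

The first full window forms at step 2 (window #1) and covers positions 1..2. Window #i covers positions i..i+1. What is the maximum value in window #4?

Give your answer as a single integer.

Answer: 85

Derivation:
step 1: append 29 -> window=[29] (not full yet)
step 2: append 64 -> window=[29, 64] -> max=64
step 3: append 11 -> window=[64, 11] -> max=64
step 4: append 85 -> window=[11, 85] -> max=85
step 5: append 21 -> window=[85, 21] -> max=85
Window #4 max = 85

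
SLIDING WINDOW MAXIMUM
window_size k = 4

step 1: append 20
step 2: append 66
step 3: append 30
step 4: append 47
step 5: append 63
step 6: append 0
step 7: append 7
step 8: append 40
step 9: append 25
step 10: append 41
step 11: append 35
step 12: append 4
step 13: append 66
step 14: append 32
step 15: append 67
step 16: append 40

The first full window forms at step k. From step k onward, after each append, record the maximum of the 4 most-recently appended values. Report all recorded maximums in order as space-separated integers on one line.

step 1: append 20 -> window=[20] (not full yet)
step 2: append 66 -> window=[20, 66] (not full yet)
step 3: append 30 -> window=[20, 66, 30] (not full yet)
step 4: append 47 -> window=[20, 66, 30, 47] -> max=66
step 5: append 63 -> window=[66, 30, 47, 63] -> max=66
step 6: append 0 -> window=[30, 47, 63, 0] -> max=63
step 7: append 7 -> window=[47, 63, 0, 7] -> max=63
step 8: append 40 -> window=[63, 0, 7, 40] -> max=63
step 9: append 25 -> window=[0, 7, 40, 25] -> max=40
step 10: append 41 -> window=[7, 40, 25, 41] -> max=41
step 11: append 35 -> window=[40, 25, 41, 35] -> max=41
step 12: append 4 -> window=[25, 41, 35, 4] -> max=41
step 13: append 66 -> window=[41, 35, 4, 66] -> max=66
step 14: append 32 -> window=[35, 4, 66, 32] -> max=66
step 15: append 67 -> window=[4, 66, 32, 67] -> max=67
step 16: append 40 -> window=[66, 32, 67, 40] -> max=67

Answer: 66 66 63 63 63 40 41 41 41 66 66 67 67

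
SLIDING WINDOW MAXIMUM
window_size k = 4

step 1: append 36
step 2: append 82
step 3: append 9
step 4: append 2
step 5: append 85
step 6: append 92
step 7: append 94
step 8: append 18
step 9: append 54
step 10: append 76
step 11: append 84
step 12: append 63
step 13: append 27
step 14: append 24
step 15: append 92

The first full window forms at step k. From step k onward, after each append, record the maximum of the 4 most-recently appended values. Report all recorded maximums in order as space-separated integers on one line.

step 1: append 36 -> window=[36] (not full yet)
step 2: append 82 -> window=[36, 82] (not full yet)
step 3: append 9 -> window=[36, 82, 9] (not full yet)
step 4: append 2 -> window=[36, 82, 9, 2] -> max=82
step 5: append 85 -> window=[82, 9, 2, 85] -> max=85
step 6: append 92 -> window=[9, 2, 85, 92] -> max=92
step 7: append 94 -> window=[2, 85, 92, 94] -> max=94
step 8: append 18 -> window=[85, 92, 94, 18] -> max=94
step 9: append 54 -> window=[92, 94, 18, 54] -> max=94
step 10: append 76 -> window=[94, 18, 54, 76] -> max=94
step 11: append 84 -> window=[18, 54, 76, 84] -> max=84
step 12: append 63 -> window=[54, 76, 84, 63] -> max=84
step 13: append 27 -> window=[76, 84, 63, 27] -> max=84
step 14: append 24 -> window=[84, 63, 27, 24] -> max=84
step 15: append 92 -> window=[63, 27, 24, 92] -> max=92

Answer: 82 85 92 94 94 94 94 84 84 84 84 92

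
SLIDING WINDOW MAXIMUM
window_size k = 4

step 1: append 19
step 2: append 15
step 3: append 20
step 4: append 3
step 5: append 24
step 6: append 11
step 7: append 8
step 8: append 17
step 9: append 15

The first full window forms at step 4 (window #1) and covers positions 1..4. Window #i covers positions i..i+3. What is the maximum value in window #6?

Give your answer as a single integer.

step 1: append 19 -> window=[19] (not full yet)
step 2: append 15 -> window=[19, 15] (not full yet)
step 3: append 20 -> window=[19, 15, 20] (not full yet)
step 4: append 3 -> window=[19, 15, 20, 3] -> max=20
step 5: append 24 -> window=[15, 20, 3, 24] -> max=24
step 6: append 11 -> window=[20, 3, 24, 11] -> max=24
step 7: append 8 -> window=[3, 24, 11, 8] -> max=24
step 8: append 17 -> window=[24, 11, 8, 17] -> max=24
step 9: append 15 -> window=[11, 8, 17, 15] -> max=17
Window #6 max = 17

Answer: 17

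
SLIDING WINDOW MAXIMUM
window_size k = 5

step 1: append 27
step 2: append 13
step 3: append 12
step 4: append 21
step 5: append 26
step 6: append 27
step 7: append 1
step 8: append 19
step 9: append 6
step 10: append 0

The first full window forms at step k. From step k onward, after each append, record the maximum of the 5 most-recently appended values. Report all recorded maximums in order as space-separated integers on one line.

Answer: 27 27 27 27 27 27

Derivation:
step 1: append 27 -> window=[27] (not full yet)
step 2: append 13 -> window=[27, 13] (not full yet)
step 3: append 12 -> window=[27, 13, 12] (not full yet)
step 4: append 21 -> window=[27, 13, 12, 21] (not full yet)
step 5: append 26 -> window=[27, 13, 12, 21, 26] -> max=27
step 6: append 27 -> window=[13, 12, 21, 26, 27] -> max=27
step 7: append 1 -> window=[12, 21, 26, 27, 1] -> max=27
step 8: append 19 -> window=[21, 26, 27, 1, 19] -> max=27
step 9: append 6 -> window=[26, 27, 1, 19, 6] -> max=27
step 10: append 0 -> window=[27, 1, 19, 6, 0] -> max=27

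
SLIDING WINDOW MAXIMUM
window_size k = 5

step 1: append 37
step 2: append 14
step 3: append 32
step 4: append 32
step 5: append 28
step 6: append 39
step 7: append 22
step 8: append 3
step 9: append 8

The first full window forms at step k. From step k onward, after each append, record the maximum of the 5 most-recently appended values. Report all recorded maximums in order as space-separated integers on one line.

Answer: 37 39 39 39 39

Derivation:
step 1: append 37 -> window=[37] (not full yet)
step 2: append 14 -> window=[37, 14] (not full yet)
step 3: append 32 -> window=[37, 14, 32] (not full yet)
step 4: append 32 -> window=[37, 14, 32, 32] (not full yet)
step 5: append 28 -> window=[37, 14, 32, 32, 28] -> max=37
step 6: append 39 -> window=[14, 32, 32, 28, 39] -> max=39
step 7: append 22 -> window=[32, 32, 28, 39, 22] -> max=39
step 8: append 3 -> window=[32, 28, 39, 22, 3] -> max=39
step 9: append 8 -> window=[28, 39, 22, 3, 8] -> max=39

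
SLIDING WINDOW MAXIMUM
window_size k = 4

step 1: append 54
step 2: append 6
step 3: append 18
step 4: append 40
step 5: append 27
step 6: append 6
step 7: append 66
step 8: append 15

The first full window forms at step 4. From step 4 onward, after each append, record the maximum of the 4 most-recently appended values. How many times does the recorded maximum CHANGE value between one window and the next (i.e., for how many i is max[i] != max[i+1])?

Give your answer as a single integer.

step 1: append 54 -> window=[54] (not full yet)
step 2: append 6 -> window=[54, 6] (not full yet)
step 3: append 18 -> window=[54, 6, 18] (not full yet)
step 4: append 40 -> window=[54, 6, 18, 40] -> max=54
step 5: append 27 -> window=[6, 18, 40, 27] -> max=40
step 6: append 6 -> window=[18, 40, 27, 6] -> max=40
step 7: append 66 -> window=[40, 27, 6, 66] -> max=66
step 8: append 15 -> window=[27, 6, 66, 15] -> max=66
Recorded maximums: 54 40 40 66 66
Changes between consecutive maximums: 2

Answer: 2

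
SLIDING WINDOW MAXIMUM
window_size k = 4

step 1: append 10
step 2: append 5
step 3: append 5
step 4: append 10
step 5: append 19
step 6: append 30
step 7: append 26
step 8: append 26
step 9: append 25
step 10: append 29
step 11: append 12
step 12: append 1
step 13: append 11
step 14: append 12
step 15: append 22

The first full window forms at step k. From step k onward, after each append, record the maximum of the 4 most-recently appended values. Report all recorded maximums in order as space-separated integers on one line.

Answer: 10 19 30 30 30 30 29 29 29 29 12 22

Derivation:
step 1: append 10 -> window=[10] (not full yet)
step 2: append 5 -> window=[10, 5] (not full yet)
step 3: append 5 -> window=[10, 5, 5] (not full yet)
step 4: append 10 -> window=[10, 5, 5, 10] -> max=10
step 5: append 19 -> window=[5, 5, 10, 19] -> max=19
step 6: append 30 -> window=[5, 10, 19, 30] -> max=30
step 7: append 26 -> window=[10, 19, 30, 26] -> max=30
step 8: append 26 -> window=[19, 30, 26, 26] -> max=30
step 9: append 25 -> window=[30, 26, 26, 25] -> max=30
step 10: append 29 -> window=[26, 26, 25, 29] -> max=29
step 11: append 12 -> window=[26, 25, 29, 12] -> max=29
step 12: append 1 -> window=[25, 29, 12, 1] -> max=29
step 13: append 11 -> window=[29, 12, 1, 11] -> max=29
step 14: append 12 -> window=[12, 1, 11, 12] -> max=12
step 15: append 22 -> window=[1, 11, 12, 22] -> max=22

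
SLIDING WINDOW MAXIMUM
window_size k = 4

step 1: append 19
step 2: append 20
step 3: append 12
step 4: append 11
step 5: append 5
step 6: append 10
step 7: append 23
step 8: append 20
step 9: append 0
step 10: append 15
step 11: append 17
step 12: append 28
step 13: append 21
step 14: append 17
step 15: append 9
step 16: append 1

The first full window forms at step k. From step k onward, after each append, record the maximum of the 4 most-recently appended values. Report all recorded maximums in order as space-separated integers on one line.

Answer: 20 20 12 23 23 23 23 20 28 28 28 28 21

Derivation:
step 1: append 19 -> window=[19] (not full yet)
step 2: append 20 -> window=[19, 20] (not full yet)
step 3: append 12 -> window=[19, 20, 12] (not full yet)
step 4: append 11 -> window=[19, 20, 12, 11] -> max=20
step 5: append 5 -> window=[20, 12, 11, 5] -> max=20
step 6: append 10 -> window=[12, 11, 5, 10] -> max=12
step 7: append 23 -> window=[11, 5, 10, 23] -> max=23
step 8: append 20 -> window=[5, 10, 23, 20] -> max=23
step 9: append 0 -> window=[10, 23, 20, 0] -> max=23
step 10: append 15 -> window=[23, 20, 0, 15] -> max=23
step 11: append 17 -> window=[20, 0, 15, 17] -> max=20
step 12: append 28 -> window=[0, 15, 17, 28] -> max=28
step 13: append 21 -> window=[15, 17, 28, 21] -> max=28
step 14: append 17 -> window=[17, 28, 21, 17] -> max=28
step 15: append 9 -> window=[28, 21, 17, 9] -> max=28
step 16: append 1 -> window=[21, 17, 9, 1] -> max=21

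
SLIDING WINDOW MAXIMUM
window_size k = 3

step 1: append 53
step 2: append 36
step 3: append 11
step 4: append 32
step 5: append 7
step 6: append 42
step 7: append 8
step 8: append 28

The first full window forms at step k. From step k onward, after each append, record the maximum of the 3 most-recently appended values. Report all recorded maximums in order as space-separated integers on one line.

step 1: append 53 -> window=[53] (not full yet)
step 2: append 36 -> window=[53, 36] (not full yet)
step 3: append 11 -> window=[53, 36, 11] -> max=53
step 4: append 32 -> window=[36, 11, 32] -> max=36
step 5: append 7 -> window=[11, 32, 7] -> max=32
step 6: append 42 -> window=[32, 7, 42] -> max=42
step 7: append 8 -> window=[7, 42, 8] -> max=42
step 8: append 28 -> window=[42, 8, 28] -> max=42

Answer: 53 36 32 42 42 42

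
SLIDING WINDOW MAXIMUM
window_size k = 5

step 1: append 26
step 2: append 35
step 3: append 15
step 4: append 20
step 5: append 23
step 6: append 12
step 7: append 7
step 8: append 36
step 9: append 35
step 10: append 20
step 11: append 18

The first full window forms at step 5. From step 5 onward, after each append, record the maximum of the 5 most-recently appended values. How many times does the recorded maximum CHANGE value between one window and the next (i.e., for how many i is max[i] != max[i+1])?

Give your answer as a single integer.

step 1: append 26 -> window=[26] (not full yet)
step 2: append 35 -> window=[26, 35] (not full yet)
step 3: append 15 -> window=[26, 35, 15] (not full yet)
step 4: append 20 -> window=[26, 35, 15, 20] (not full yet)
step 5: append 23 -> window=[26, 35, 15, 20, 23] -> max=35
step 6: append 12 -> window=[35, 15, 20, 23, 12] -> max=35
step 7: append 7 -> window=[15, 20, 23, 12, 7] -> max=23
step 8: append 36 -> window=[20, 23, 12, 7, 36] -> max=36
step 9: append 35 -> window=[23, 12, 7, 36, 35] -> max=36
step 10: append 20 -> window=[12, 7, 36, 35, 20] -> max=36
step 11: append 18 -> window=[7, 36, 35, 20, 18] -> max=36
Recorded maximums: 35 35 23 36 36 36 36
Changes between consecutive maximums: 2

Answer: 2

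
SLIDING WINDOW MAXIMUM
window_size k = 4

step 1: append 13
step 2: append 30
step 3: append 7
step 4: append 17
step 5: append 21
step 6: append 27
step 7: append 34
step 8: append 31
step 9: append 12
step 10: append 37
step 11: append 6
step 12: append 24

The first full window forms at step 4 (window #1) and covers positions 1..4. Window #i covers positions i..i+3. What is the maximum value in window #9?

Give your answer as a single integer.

step 1: append 13 -> window=[13] (not full yet)
step 2: append 30 -> window=[13, 30] (not full yet)
step 3: append 7 -> window=[13, 30, 7] (not full yet)
step 4: append 17 -> window=[13, 30, 7, 17] -> max=30
step 5: append 21 -> window=[30, 7, 17, 21] -> max=30
step 6: append 27 -> window=[7, 17, 21, 27] -> max=27
step 7: append 34 -> window=[17, 21, 27, 34] -> max=34
step 8: append 31 -> window=[21, 27, 34, 31] -> max=34
step 9: append 12 -> window=[27, 34, 31, 12] -> max=34
step 10: append 37 -> window=[34, 31, 12, 37] -> max=37
step 11: append 6 -> window=[31, 12, 37, 6] -> max=37
step 12: append 24 -> window=[12, 37, 6, 24] -> max=37
Window #9 max = 37

Answer: 37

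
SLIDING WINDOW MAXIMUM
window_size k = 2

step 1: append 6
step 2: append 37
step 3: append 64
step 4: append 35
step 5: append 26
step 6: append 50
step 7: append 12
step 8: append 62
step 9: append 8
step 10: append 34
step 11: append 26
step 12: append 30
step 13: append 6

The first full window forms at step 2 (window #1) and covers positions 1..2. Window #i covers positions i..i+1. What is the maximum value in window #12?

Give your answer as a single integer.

step 1: append 6 -> window=[6] (not full yet)
step 2: append 37 -> window=[6, 37] -> max=37
step 3: append 64 -> window=[37, 64] -> max=64
step 4: append 35 -> window=[64, 35] -> max=64
step 5: append 26 -> window=[35, 26] -> max=35
step 6: append 50 -> window=[26, 50] -> max=50
step 7: append 12 -> window=[50, 12] -> max=50
step 8: append 62 -> window=[12, 62] -> max=62
step 9: append 8 -> window=[62, 8] -> max=62
step 10: append 34 -> window=[8, 34] -> max=34
step 11: append 26 -> window=[34, 26] -> max=34
step 12: append 30 -> window=[26, 30] -> max=30
step 13: append 6 -> window=[30, 6] -> max=30
Window #12 max = 30

Answer: 30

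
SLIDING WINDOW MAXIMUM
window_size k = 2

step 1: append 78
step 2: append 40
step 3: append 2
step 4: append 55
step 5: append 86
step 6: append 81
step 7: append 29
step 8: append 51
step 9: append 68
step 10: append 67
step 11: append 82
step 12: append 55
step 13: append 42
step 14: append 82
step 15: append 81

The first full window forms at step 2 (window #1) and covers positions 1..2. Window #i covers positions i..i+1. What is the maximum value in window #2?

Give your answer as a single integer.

step 1: append 78 -> window=[78] (not full yet)
step 2: append 40 -> window=[78, 40] -> max=78
step 3: append 2 -> window=[40, 2] -> max=40
Window #2 max = 40

Answer: 40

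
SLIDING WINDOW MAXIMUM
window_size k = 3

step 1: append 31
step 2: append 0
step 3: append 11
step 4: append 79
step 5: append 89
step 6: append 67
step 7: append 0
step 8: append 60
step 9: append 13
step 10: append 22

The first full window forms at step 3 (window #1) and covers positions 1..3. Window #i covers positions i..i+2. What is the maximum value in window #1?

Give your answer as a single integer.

step 1: append 31 -> window=[31] (not full yet)
step 2: append 0 -> window=[31, 0] (not full yet)
step 3: append 11 -> window=[31, 0, 11] -> max=31
Window #1 max = 31

Answer: 31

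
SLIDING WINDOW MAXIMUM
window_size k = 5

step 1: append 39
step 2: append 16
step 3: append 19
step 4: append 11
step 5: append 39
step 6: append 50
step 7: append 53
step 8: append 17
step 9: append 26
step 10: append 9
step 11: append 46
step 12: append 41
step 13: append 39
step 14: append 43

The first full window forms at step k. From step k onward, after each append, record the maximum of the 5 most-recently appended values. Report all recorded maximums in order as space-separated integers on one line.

step 1: append 39 -> window=[39] (not full yet)
step 2: append 16 -> window=[39, 16] (not full yet)
step 3: append 19 -> window=[39, 16, 19] (not full yet)
step 4: append 11 -> window=[39, 16, 19, 11] (not full yet)
step 5: append 39 -> window=[39, 16, 19, 11, 39] -> max=39
step 6: append 50 -> window=[16, 19, 11, 39, 50] -> max=50
step 7: append 53 -> window=[19, 11, 39, 50, 53] -> max=53
step 8: append 17 -> window=[11, 39, 50, 53, 17] -> max=53
step 9: append 26 -> window=[39, 50, 53, 17, 26] -> max=53
step 10: append 9 -> window=[50, 53, 17, 26, 9] -> max=53
step 11: append 46 -> window=[53, 17, 26, 9, 46] -> max=53
step 12: append 41 -> window=[17, 26, 9, 46, 41] -> max=46
step 13: append 39 -> window=[26, 9, 46, 41, 39] -> max=46
step 14: append 43 -> window=[9, 46, 41, 39, 43] -> max=46

Answer: 39 50 53 53 53 53 53 46 46 46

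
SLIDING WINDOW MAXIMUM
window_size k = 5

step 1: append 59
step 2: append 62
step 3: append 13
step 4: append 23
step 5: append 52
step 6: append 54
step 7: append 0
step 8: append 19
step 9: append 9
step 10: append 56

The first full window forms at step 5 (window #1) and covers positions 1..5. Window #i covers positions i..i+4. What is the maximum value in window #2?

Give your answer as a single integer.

step 1: append 59 -> window=[59] (not full yet)
step 2: append 62 -> window=[59, 62] (not full yet)
step 3: append 13 -> window=[59, 62, 13] (not full yet)
step 4: append 23 -> window=[59, 62, 13, 23] (not full yet)
step 5: append 52 -> window=[59, 62, 13, 23, 52] -> max=62
step 6: append 54 -> window=[62, 13, 23, 52, 54] -> max=62
Window #2 max = 62

Answer: 62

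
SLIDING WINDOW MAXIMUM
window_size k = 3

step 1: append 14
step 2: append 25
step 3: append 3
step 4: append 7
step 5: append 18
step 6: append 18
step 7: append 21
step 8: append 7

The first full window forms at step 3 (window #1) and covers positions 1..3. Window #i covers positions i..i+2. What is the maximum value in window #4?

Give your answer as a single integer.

Answer: 18

Derivation:
step 1: append 14 -> window=[14] (not full yet)
step 2: append 25 -> window=[14, 25] (not full yet)
step 3: append 3 -> window=[14, 25, 3] -> max=25
step 4: append 7 -> window=[25, 3, 7] -> max=25
step 5: append 18 -> window=[3, 7, 18] -> max=18
step 6: append 18 -> window=[7, 18, 18] -> max=18
Window #4 max = 18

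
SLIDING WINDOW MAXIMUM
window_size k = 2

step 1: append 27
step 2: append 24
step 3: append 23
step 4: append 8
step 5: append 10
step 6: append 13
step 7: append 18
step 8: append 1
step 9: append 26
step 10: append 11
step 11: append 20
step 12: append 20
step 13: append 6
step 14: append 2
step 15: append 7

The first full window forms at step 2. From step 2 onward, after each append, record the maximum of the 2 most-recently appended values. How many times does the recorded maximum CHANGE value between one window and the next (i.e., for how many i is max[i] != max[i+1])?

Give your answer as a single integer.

step 1: append 27 -> window=[27] (not full yet)
step 2: append 24 -> window=[27, 24] -> max=27
step 3: append 23 -> window=[24, 23] -> max=24
step 4: append 8 -> window=[23, 8] -> max=23
step 5: append 10 -> window=[8, 10] -> max=10
step 6: append 13 -> window=[10, 13] -> max=13
step 7: append 18 -> window=[13, 18] -> max=18
step 8: append 1 -> window=[18, 1] -> max=18
step 9: append 26 -> window=[1, 26] -> max=26
step 10: append 11 -> window=[26, 11] -> max=26
step 11: append 20 -> window=[11, 20] -> max=20
step 12: append 20 -> window=[20, 20] -> max=20
step 13: append 6 -> window=[20, 6] -> max=20
step 14: append 2 -> window=[6, 2] -> max=6
step 15: append 7 -> window=[2, 7] -> max=7
Recorded maximums: 27 24 23 10 13 18 18 26 26 20 20 20 6 7
Changes between consecutive maximums: 9

Answer: 9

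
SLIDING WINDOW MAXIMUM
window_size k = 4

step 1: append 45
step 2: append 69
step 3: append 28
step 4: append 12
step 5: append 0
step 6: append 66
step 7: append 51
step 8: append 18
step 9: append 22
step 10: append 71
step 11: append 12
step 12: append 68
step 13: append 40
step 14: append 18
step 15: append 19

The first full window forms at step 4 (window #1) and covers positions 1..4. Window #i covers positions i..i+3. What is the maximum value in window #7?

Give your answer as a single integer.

Answer: 71

Derivation:
step 1: append 45 -> window=[45] (not full yet)
step 2: append 69 -> window=[45, 69] (not full yet)
step 3: append 28 -> window=[45, 69, 28] (not full yet)
step 4: append 12 -> window=[45, 69, 28, 12] -> max=69
step 5: append 0 -> window=[69, 28, 12, 0] -> max=69
step 6: append 66 -> window=[28, 12, 0, 66] -> max=66
step 7: append 51 -> window=[12, 0, 66, 51] -> max=66
step 8: append 18 -> window=[0, 66, 51, 18] -> max=66
step 9: append 22 -> window=[66, 51, 18, 22] -> max=66
step 10: append 71 -> window=[51, 18, 22, 71] -> max=71
Window #7 max = 71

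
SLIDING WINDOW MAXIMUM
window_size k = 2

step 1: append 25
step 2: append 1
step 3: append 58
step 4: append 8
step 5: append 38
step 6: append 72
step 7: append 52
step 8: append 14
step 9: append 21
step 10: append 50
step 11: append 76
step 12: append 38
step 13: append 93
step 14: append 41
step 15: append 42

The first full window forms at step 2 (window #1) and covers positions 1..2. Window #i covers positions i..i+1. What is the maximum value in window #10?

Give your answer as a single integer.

Answer: 76

Derivation:
step 1: append 25 -> window=[25] (not full yet)
step 2: append 1 -> window=[25, 1] -> max=25
step 3: append 58 -> window=[1, 58] -> max=58
step 4: append 8 -> window=[58, 8] -> max=58
step 5: append 38 -> window=[8, 38] -> max=38
step 6: append 72 -> window=[38, 72] -> max=72
step 7: append 52 -> window=[72, 52] -> max=72
step 8: append 14 -> window=[52, 14] -> max=52
step 9: append 21 -> window=[14, 21] -> max=21
step 10: append 50 -> window=[21, 50] -> max=50
step 11: append 76 -> window=[50, 76] -> max=76
Window #10 max = 76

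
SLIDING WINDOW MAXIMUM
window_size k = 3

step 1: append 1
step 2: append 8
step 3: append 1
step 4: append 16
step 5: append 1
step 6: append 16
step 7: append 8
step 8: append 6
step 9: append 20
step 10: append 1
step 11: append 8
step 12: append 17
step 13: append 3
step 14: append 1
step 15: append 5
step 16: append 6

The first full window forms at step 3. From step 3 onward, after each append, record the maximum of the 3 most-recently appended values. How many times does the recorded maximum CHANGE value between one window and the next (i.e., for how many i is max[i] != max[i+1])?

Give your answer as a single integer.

Answer: 5

Derivation:
step 1: append 1 -> window=[1] (not full yet)
step 2: append 8 -> window=[1, 8] (not full yet)
step 3: append 1 -> window=[1, 8, 1] -> max=8
step 4: append 16 -> window=[8, 1, 16] -> max=16
step 5: append 1 -> window=[1, 16, 1] -> max=16
step 6: append 16 -> window=[16, 1, 16] -> max=16
step 7: append 8 -> window=[1, 16, 8] -> max=16
step 8: append 6 -> window=[16, 8, 6] -> max=16
step 9: append 20 -> window=[8, 6, 20] -> max=20
step 10: append 1 -> window=[6, 20, 1] -> max=20
step 11: append 8 -> window=[20, 1, 8] -> max=20
step 12: append 17 -> window=[1, 8, 17] -> max=17
step 13: append 3 -> window=[8, 17, 3] -> max=17
step 14: append 1 -> window=[17, 3, 1] -> max=17
step 15: append 5 -> window=[3, 1, 5] -> max=5
step 16: append 6 -> window=[1, 5, 6] -> max=6
Recorded maximums: 8 16 16 16 16 16 20 20 20 17 17 17 5 6
Changes between consecutive maximums: 5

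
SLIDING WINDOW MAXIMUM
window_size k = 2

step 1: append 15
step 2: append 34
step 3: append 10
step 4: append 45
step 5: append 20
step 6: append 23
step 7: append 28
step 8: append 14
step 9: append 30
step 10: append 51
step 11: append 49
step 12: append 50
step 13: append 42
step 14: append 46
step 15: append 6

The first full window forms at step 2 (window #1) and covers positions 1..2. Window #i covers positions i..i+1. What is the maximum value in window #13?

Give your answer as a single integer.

Answer: 46

Derivation:
step 1: append 15 -> window=[15] (not full yet)
step 2: append 34 -> window=[15, 34] -> max=34
step 3: append 10 -> window=[34, 10] -> max=34
step 4: append 45 -> window=[10, 45] -> max=45
step 5: append 20 -> window=[45, 20] -> max=45
step 6: append 23 -> window=[20, 23] -> max=23
step 7: append 28 -> window=[23, 28] -> max=28
step 8: append 14 -> window=[28, 14] -> max=28
step 9: append 30 -> window=[14, 30] -> max=30
step 10: append 51 -> window=[30, 51] -> max=51
step 11: append 49 -> window=[51, 49] -> max=51
step 12: append 50 -> window=[49, 50] -> max=50
step 13: append 42 -> window=[50, 42] -> max=50
step 14: append 46 -> window=[42, 46] -> max=46
Window #13 max = 46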